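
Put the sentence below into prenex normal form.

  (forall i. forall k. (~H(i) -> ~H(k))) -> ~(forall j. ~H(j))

First replace A → B with ¬A ∨ B.
  ~(forall i. forall k. (~~H(i) | ~H(k))) | ~(forall j. ~H(j))
Push ¬ through the quantifiers and connectives to reach negation normal form:
  (exists i. exists k. (~H(i) & H(k))) | (exists j. H(j))
All bound variables are already distinct, so no renaming is needed.
Extract every quantifier outward, since the variables are now distinct and don't occur free across branches:
  exists i. exists k. exists j. (~H(i) & H(k) | H(j))

exists i. exists k. exists j. (~H(i) & H(k) | H(j))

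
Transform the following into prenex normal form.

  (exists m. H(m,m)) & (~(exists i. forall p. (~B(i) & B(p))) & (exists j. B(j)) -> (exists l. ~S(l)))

Eliminate → and ↔ using ¬ and ∨.
  (exists m. H(m,m)) & (~(~(exists i. forall p. (~B(i) & B(p))) & (exists j. B(j))) | (exists l. ~S(l)))
Move each ¬ inward, flipping quantifiers it crosses:
  (exists m. H(m,m)) & ((exists i. forall p. (~B(i) & B(p))) | (forall j. ~B(j)) | (exists l. ~S(l)))
Pull the quantifiers to the front (each side's bound variable is not free in the other side):
  exists m. exists i. forall p. forall j. exists l. (H(m,m) & (~B(i) & B(p) | ~B(j) | ~S(l)))

exists m. exists i. forall p. forall j. exists l. (H(m,m) & (~B(i) & B(p) | ~B(j) | ~S(l)))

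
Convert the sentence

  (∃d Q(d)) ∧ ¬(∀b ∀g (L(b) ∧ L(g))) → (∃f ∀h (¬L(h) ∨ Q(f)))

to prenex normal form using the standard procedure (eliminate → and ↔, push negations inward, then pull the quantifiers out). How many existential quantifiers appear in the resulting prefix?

1

Rewrite implications/biconditionals: A → B as ¬A ∨ B.
  ¬((∃d Q(d)) ∧ ¬(∀b ∀g (L(b) ∧ L(g)))) ∨ (∃f ∀h (¬L(h) ∨ Q(f)))
Push ¬ through the quantifiers and connectives to reach negation normal form:
  (∀d ¬Q(d)) ∨ (∀b ∀g (L(b) ∧ L(g))) ∨ (∃f ∀h (¬L(h) ∨ Q(f)))
Pull the quantifiers to the front (each side's bound variable is not free in the other side):
  ∀d ∀b ∀g ∃f ∀h (¬Q(d) ∨ L(b) ∧ L(g) ∨ ¬L(h) ∨ Q(f))
The prefix is ∀d ∀b ∀g ∃f ∀h: 4 universal, 1 existential.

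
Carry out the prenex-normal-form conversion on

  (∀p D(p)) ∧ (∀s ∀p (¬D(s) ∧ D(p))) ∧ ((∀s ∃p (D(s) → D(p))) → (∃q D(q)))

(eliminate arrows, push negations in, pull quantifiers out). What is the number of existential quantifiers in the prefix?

Rewrite implications/biconditionals: A → B as ¬A ∨ B.
  (∀p D(p)) ∧ (∀s ∀p (¬D(s) ∧ D(p))) ∧ (¬(∀s ∃p (¬D(s) ∨ D(p))) ∨ (∃q D(q)))
Move each ¬ inward, flipping quantifiers it crosses:
  (∀p D(p)) ∧ (∀s ∀p (¬D(s) ∧ D(p))) ∧ ((∃s ∀p (D(s) ∧ ¬D(p))) ∨ (∃q D(q)))
Rename bound variables to avoid capture: p↦y1, s↦u, p↦w1.
  (∀p D(p)) ∧ (∀s ∀y1 (¬D(s) ∧ D(y1))) ∧ ((∃u ∀w1 (D(u) ∧ ¬D(w1))) ∨ (∃q D(q)))
Finally move all quantifiers to the prefix:
  ∀p ∀s ∀y1 ∃u ∀w1 ∃q (D(p) ∧ ¬D(s) ∧ D(y1) ∧ (D(u) ∧ ¬D(w1) ∨ D(q)))
The prefix is ∀p ∀s ∀y1 ∃u ∀w1 ∃q: 4 universal, 2 existential.

2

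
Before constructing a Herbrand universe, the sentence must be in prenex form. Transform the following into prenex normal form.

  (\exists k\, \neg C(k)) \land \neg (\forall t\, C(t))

Drive negations inward (¬∀x A ≡ ∃x ¬A, ¬∃x A ≡ ∀x ¬A, De Morgan for ∧/∨):
  (\exists k\, \neg C(k)) \land (\exists t\, \neg C(t))
All bound variables are already distinct, so no renaming is needed.
Pull the quantifiers to the front (each side's bound variable is not free in the other side):
  \exists k\, \exists t\, (\neg C(k) \land \neg C(t))

\exists k\, \exists t\, (\neg C(k) \land \neg C(t))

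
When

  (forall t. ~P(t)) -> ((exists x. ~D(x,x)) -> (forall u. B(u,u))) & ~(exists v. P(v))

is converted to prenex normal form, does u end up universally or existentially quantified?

First replace A → B with ¬A ∨ B.
  ~(forall t. ~P(t)) | (~(exists x. ~D(x,x)) | (forall u. B(u,u))) & ~(exists v. P(v))
Move each ¬ inward, flipping quantifiers it crosses:
  (exists t. P(t)) | ((forall x. D(x,x)) | (forall u. B(u,u))) & (forall v. ~P(v))
Extract every quantifier outward, since the variables are now distinct and don't occur free across branches:
  exists t. forall x. forall u. forall v. (P(t) | (D(x,x) | B(u,u)) & ~P(v))
The quantifier forall u sits under an even number of negations (counting the antecedent side of each →), so it remains universal.

universal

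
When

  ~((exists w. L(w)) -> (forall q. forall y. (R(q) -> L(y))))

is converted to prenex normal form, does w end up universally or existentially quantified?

First replace A → B with ¬A ∨ B.
  ~(~(exists w. L(w)) | (forall q. forall y. (~R(q) | L(y))))
Move each ¬ inward, flipping quantifiers it crosses:
  (exists w. L(w)) & (exists q. exists y. (R(q) & ~L(y)))
All bound variables are already distinct, so no renaming is needed.
Finally move all quantifiers to the prefix:
  exists w. exists q. exists y. (L(w) & R(q) & ~L(y))
The quantifier exists w sits under an even number of negations (counting the antecedent side of each →), so it remains existential.

existential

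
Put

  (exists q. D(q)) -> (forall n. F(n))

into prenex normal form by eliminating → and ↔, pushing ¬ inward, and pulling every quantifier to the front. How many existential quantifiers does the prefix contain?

Rewrite implications/biconditionals: A → B as ¬A ∨ B.
  ~(exists q. D(q)) | (forall n. F(n))
Move each ¬ inward, flipping quantifiers it crosses:
  (forall q. ~D(q)) | (forall n. F(n))
All bound variables are already distinct, so no renaming is needed.
Pull the quantifiers to the front (each side's bound variable is not free in the other side):
  forall q. forall n. (~D(q) | F(n))
The prefix is forall q forall n: 2 universal, 0 existential.

0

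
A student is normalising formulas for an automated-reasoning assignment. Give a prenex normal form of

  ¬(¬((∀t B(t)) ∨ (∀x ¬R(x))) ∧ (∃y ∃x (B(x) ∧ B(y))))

∀t ∀x ∀y ∀c (B(t) ∨ ¬R(x) ∨ ¬B(c) ∨ ¬B(y))

Move each ¬ inward, flipping quantifiers it crosses:
  (∀t B(t)) ∨ (∀x ¬R(x)) ∨ (∀y ∀x (¬B(x) ∨ ¬B(y)))
Give each quantifier a distinct variable: x↦c.
  (∀t B(t)) ∨ (∀x ¬R(x)) ∨ (∀y ∀c (¬B(c) ∨ ¬B(y)))
Finally move all quantifiers to the prefix:
  ∀t ∀x ∀y ∀c (B(t) ∨ ¬R(x) ∨ ¬B(c) ∨ ¬B(y))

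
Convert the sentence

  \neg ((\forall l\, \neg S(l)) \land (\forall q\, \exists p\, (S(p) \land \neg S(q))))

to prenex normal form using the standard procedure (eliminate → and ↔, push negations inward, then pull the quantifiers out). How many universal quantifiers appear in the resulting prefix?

Drive negations inward (¬∀x A ≡ ∃x ¬A, ¬∃x A ≡ ∀x ¬A, De Morgan for ∧/∨):
  (\exists l\, S(l)) \lor (\exists q\, \forall p\, (\neg S(p) \lor S(q)))
Extract every quantifier outward, since the variables are now distinct and don't occur free across branches:
  \exists l\, \exists q\, \forall p\, (S(l) \lor \neg S(p) \lor S(q))
The prefix is \exists l \exists q \forall p: 1 universal, 2 existential.

1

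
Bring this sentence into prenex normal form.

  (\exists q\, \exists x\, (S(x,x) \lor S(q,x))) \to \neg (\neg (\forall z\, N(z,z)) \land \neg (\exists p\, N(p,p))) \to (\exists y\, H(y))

Eliminate → and ↔ using ¬ and ∨.
  \neg (\exists q\, \exists x\, (S(x,x) \lor S(q,x))) \lor \neg \neg (\neg (\forall z\, N(z,z)) \land \neg (\exists p\, N(p,p))) \lor (\exists y\, H(y))
Push ¬ through the quantifiers and connectives to reach negation normal form:
  (\forall q\, \forall x\, (\neg S(x,x) \land \neg S(q,x))) \lor (\exists z\, \neg N(z,z)) \land (\forall p\, \neg N(p,p)) \lor (\exists y\, H(y))
All bound variables are already distinct, so no renaming is needed.
Pull the quantifiers to the front (each side's bound variable is not free in the other side):
  \forall q\, \forall x\, \exists z\, \forall p\, \exists y\, (\neg S(x,x) \land \neg S(q,x) \lor \neg N(z,z) \land \neg N(p,p) \lor H(y))

\forall q\, \forall x\, \exists z\, \forall p\, \exists y\, (\neg S(x,x) \land \neg S(q,x) \lor \neg N(z,z) \land \neg N(p,p) \lor H(y))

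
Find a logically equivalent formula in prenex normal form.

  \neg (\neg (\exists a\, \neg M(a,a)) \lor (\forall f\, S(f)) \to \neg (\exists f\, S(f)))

\forall a\, \forall f\, \exists b\, ((M(a,a) \lor S(f)) \land S(b))

Eliminate → and ↔ using ¬ and ∨.
  \neg (\neg (\neg (\exists a\, \neg M(a,a)) \lor (\forall f\, S(f))) \lor \neg (\exists f\, S(f)))
Drive negations inward (¬∀x A ≡ ∃x ¬A, ¬∃x A ≡ ∀x ¬A, De Morgan for ∧/∨):
  ((\forall a\, M(a,a)) \lor (\forall f\, S(f))) \land (\exists f\, S(f))
Rename bound variables to avoid capture: f↦b.
  ((\forall a\, M(a,a)) \lor (\forall f\, S(f))) \land (\exists b\, S(b))
Extract every quantifier outward, since the variables are now distinct and don't occur free across branches:
  \forall a\, \forall f\, \exists b\, ((M(a,a) \lor S(f)) \land S(b))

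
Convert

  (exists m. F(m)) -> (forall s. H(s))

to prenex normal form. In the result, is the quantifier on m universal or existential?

universal

First replace A → B with ¬A ∨ B.
  ~(exists m. F(m)) | (forall s. H(s))
Drive negations inward (¬∀x A ≡ ∃x ¬A, ¬∃x A ≡ ∀x ¬A, De Morgan for ∧/∨):
  (forall m. ~F(m)) | (forall s. H(s))
All bound variables are already distinct, so no renaming is needed.
Pull the quantifiers to the front (each side's bound variable is not free in the other side):
  forall m. forall s. (~F(m) | H(s))
The quantifier exists m sits under an odd number of negations (counting the antecedent side of each →), so it flips to forall m.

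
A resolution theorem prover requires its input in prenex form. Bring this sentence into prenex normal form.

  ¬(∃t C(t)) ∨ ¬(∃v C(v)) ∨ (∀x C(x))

Drive negations inward (¬∀x A ≡ ∃x ¬A, ¬∃x A ≡ ∀x ¬A, De Morgan for ∧/∨):
  (∀t ¬C(t)) ∨ (∀v ¬C(v)) ∨ (∀x C(x))
Extract every quantifier outward, since the variables are now distinct and don't occur free across branches:
  ∀t ∀v ∀x (¬C(t) ∨ ¬C(v) ∨ C(x))

∀t ∀v ∀x (¬C(t) ∨ ¬C(v) ∨ C(x))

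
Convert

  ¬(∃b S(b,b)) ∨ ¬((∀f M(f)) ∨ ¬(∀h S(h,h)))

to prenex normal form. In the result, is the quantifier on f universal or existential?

existential

Move each ¬ inward, flipping quantifiers it crosses:
  (∀b ¬S(b,b)) ∨ (∃f ¬M(f)) ∧ (∀h S(h,h))
Extract every quantifier outward, since the variables are now distinct and don't occur free across branches:
  ∀b ∃f ∀h (¬S(b,b) ∨ ¬M(f) ∧ S(h,h))
The quantifier ∀f sits under an odd number of negations, so it flips to ∃f.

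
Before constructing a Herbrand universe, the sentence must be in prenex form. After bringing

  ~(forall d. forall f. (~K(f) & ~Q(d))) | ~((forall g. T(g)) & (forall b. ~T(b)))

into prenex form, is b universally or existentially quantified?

existential

Move each ¬ inward, flipping quantifiers it crosses:
  (exists d. exists f. (K(f) | Q(d))) | (exists g. ~T(g)) | (exists b. T(b))
Finally move all quantifiers to the prefix:
  exists d. exists f. exists g. exists b. (K(f) | Q(d) | ~T(g) | T(b))
The quantifier forall b sits under an odd number of negations, so it flips to exists b.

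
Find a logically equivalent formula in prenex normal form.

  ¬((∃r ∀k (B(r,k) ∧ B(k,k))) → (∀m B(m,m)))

First replace A → B with ¬A ∨ B.
  ¬(¬(∃r ∀k (B(r,k) ∧ B(k,k))) ∨ (∀m B(m,m)))
Move each ¬ inward, flipping quantifiers it crosses:
  (∃r ∀k (B(r,k) ∧ B(k,k))) ∧ (∃m ¬B(m,m))
All bound variables are already distinct, so no renaming is needed.
Extract every quantifier outward, since the variables are now distinct and don't occur free across branches:
  ∃r ∀k ∃m (B(r,k) ∧ B(k,k) ∧ ¬B(m,m))

∃r ∀k ∃m (B(r,k) ∧ B(k,k) ∧ ¬B(m,m))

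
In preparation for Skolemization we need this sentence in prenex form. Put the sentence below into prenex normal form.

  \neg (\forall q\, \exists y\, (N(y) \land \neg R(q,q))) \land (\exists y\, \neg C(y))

\exists q\, \forall y\, \exists r\, ((\neg N(y) \lor R(q,q)) \land \neg C(r))

Drive negations inward (¬∀x A ≡ ∃x ¬A, ¬∃x A ≡ ∀x ¬A, De Morgan for ∧/∨):
  (\exists q\, \forall y\, (\neg N(y) \lor R(q,q))) \land (\exists y\, \neg C(y))
Give each quantifier a distinct variable: y↦r.
  (\exists q\, \forall y\, (\neg N(y) \lor R(q,q))) \land (\exists r\, \neg C(r))
Extract every quantifier outward, since the variables are now distinct and don't occur free across branches:
  \exists q\, \forall y\, \exists r\, ((\neg N(y) \lor R(q,q)) \land \neg C(r))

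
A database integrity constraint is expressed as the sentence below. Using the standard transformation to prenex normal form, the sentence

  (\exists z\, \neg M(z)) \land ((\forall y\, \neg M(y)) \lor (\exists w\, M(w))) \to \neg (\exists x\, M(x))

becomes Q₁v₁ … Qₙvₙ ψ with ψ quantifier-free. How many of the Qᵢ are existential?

Rewrite implications/biconditionals: A → B as ¬A ∨ B.
  \neg ((\exists z\, \neg M(z)) \land ((\forall y\, \neg M(y)) \lor (\exists w\, M(w)))) \lor \neg (\exists x\, M(x))
Drive negations inward (¬∀x A ≡ ∃x ¬A, ¬∃x A ≡ ∀x ¬A, De Morgan for ∧/∨):
  (\forall z\, M(z)) \lor (\exists y\, M(y)) \land (\forall w\, \neg M(w)) \lor (\forall x\, \neg M(x))
Finally move all quantifiers to the prefix:
  \forall z\, \exists y\, \forall w\, \forall x\, (M(z) \lor M(y) \land \neg M(w) \lor \neg M(x))
The prefix is \forall z \exists y \forall w \forall x: 3 universal, 1 existential.

1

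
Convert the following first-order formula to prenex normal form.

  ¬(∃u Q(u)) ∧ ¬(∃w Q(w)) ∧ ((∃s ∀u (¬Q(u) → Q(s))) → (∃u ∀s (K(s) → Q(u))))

∀u ∀w ∀s ∃x ∃c ∀r (¬Q(u) ∧ ¬Q(w) ∧ (¬Q(x) ∧ ¬Q(s) ∨ ¬K(r) ∨ Q(c)))

Rewrite implications/biconditionals: A → B as ¬A ∨ B.
  ¬(∃u Q(u)) ∧ ¬(∃w Q(w)) ∧ (¬(∃s ∀u (¬¬Q(u) ∨ Q(s))) ∨ (∃u ∀s (¬K(s) ∨ Q(u))))
Drive negations inward (¬∀x A ≡ ∃x ¬A, ¬∃x A ≡ ∀x ¬A, De Morgan for ∧/∨):
  (∀u ¬Q(u)) ∧ (∀w ¬Q(w)) ∧ ((∀s ∃u (¬Q(u) ∧ ¬Q(s))) ∨ (∃u ∀s (¬K(s) ∨ Q(u))))
Standardize variables apart so no two quantifiers bind the same name: u↦x, u↦c, s↦r.
  (∀u ¬Q(u)) ∧ (∀w ¬Q(w)) ∧ ((∀s ∃x (¬Q(x) ∧ ¬Q(s))) ∨ (∃c ∀r (¬K(r) ∨ Q(c))))
Extract every quantifier outward, since the variables are now distinct and don't occur free across branches:
  ∀u ∀w ∀s ∃x ∃c ∀r (¬Q(u) ∧ ¬Q(w) ∧ (¬Q(x) ∧ ¬Q(s) ∨ ¬K(r) ∨ Q(c)))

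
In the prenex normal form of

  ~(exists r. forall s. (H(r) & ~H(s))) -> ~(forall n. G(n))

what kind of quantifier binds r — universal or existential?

Eliminate → and ↔ using ¬ and ∨.
  ~~(exists r. forall s. (H(r) & ~H(s))) | ~(forall n. G(n))
Move each ¬ inward, flipping quantifiers it crosses:
  (exists r. forall s. (H(r) & ~H(s))) | (exists n. ~G(n))
All bound variables are already distinct, so no renaming is needed.
Extract every quantifier outward, since the variables are now distinct and don't occur free across branches:
  exists r. forall s. exists n. (H(r) & ~H(s) | ~G(n))
The quantifier exists r sits under an even number of negations (counting the antecedent side of each →), so it remains existential.

existential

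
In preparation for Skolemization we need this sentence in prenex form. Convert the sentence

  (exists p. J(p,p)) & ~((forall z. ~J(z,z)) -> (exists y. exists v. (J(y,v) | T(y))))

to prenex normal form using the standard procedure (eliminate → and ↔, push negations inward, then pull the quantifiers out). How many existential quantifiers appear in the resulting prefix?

Eliminate → and ↔ using ¬ and ∨.
  (exists p. J(p,p)) & ~(~(forall z. ~J(z,z)) | (exists y. exists v. (J(y,v) | T(y))))
Move each ¬ inward, flipping quantifiers it crosses:
  (exists p. J(p,p)) & (forall z. ~J(z,z)) & (forall y. forall v. (~J(y,v) & ~T(y)))
All bound variables are already distinct, so no renaming is needed.
Extract every quantifier outward, since the variables are now distinct and don't occur free across branches:
  exists p. forall z. forall y. forall v. (J(p,p) & ~J(z,z) & ~J(y,v) & ~T(y))
The prefix is exists p forall z forall y forall v: 3 universal, 1 existential.

1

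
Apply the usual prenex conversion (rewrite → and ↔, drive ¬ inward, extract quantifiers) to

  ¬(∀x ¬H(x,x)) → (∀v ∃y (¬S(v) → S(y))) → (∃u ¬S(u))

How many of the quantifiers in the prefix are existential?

First replace A → B with ¬A ∨ B.
  ¬¬(∀x ¬H(x,x)) ∨ ¬(∀v ∃y (¬¬S(v) ∨ S(y))) ∨ (∃u ¬S(u))
Drive negations inward (¬∀x A ≡ ∃x ¬A, ¬∃x A ≡ ∀x ¬A, De Morgan for ∧/∨):
  (∀x ¬H(x,x)) ∨ (∃v ∀y (¬S(v) ∧ ¬S(y))) ∨ (∃u ¬S(u))
Pull the quantifiers to the front (each side's bound variable is not free in the other side):
  ∀x ∃v ∀y ∃u (¬H(x,x) ∨ ¬S(v) ∧ ¬S(y) ∨ ¬S(u))
The prefix is ∀x ∃v ∀y ∃u: 2 universal, 2 existential.

2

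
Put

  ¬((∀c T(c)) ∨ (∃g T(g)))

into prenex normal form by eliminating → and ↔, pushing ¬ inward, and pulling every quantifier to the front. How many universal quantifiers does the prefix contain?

1

Drive negations inward (¬∀x A ≡ ∃x ¬A, ¬∃x A ≡ ∀x ¬A, De Morgan for ∧/∨):
  (∃c ¬T(c)) ∧ (∀g ¬T(g))
All bound variables are already distinct, so no renaming is needed.
Extract every quantifier outward, since the variables are now distinct and don't occur free across branches:
  ∃c ∀g (¬T(c) ∧ ¬T(g))
The prefix is ∃c ∀g: 1 universal, 1 existential.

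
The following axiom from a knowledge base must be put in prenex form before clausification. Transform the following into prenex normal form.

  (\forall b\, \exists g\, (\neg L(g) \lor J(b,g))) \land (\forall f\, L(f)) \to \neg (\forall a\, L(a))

\exists b\, \forall g\, \exists f\, \exists a\, (L(g) \land \neg J(b,g) \lor \neg L(f) \lor \neg L(a))

Rewrite implications/biconditionals: A → B as ¬A ∨ B.
  \neg ((\forall b\, \exists g\, (\neg L(g) \lor J(b,g))) \land (\forall f\, L(f))) \lor \neg (\forall a\, L(a))
Drive negations inward (¬∀x A ≡ ∃x ¬A, ¬∃x A ≡ ∀x ¬A, De Morgan for ∧/∨):
  (\exists b\, \forall g\, (L(g) \land \neg J(b,g))) \lor (\exists f\, \neg L(f)) \lor (\exists a\, \neg L(a))
All bound variables are already distinct, so no renaming is needed.
Pull the quantifiers to the front (each side's bound variable is not free in the other side):
  \exists b\, \forall g\, \exists f\, \exists a\, (L(g) \land \neg J(b,g) \lor \neg L(f) \lor \neg L(a))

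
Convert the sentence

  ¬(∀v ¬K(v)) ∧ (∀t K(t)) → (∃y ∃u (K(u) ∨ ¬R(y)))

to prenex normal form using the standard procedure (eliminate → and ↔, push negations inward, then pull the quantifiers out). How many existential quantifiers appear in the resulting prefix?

Eliminate → and ↔ using ¬ and ∨.
  ¬(¬(∀v ¬K(v)) ∧ (∀t K(t))) ∨ (∃y ∃u (K(u) ∨ ¬R(y)))
Push ¬ through the quantifiers and connectives to reach negation normal form:
  (∀v ¬K(v)) ∨ (∃t ¬K(t)) ∨ (∃y ∃u (K(u) ∨ ¬R(y)))
All bound variables are already distinct, so no renaming is needed.
Extract every quantifier outward, since the variables are now distinct and don't occur free across branches:
  ∀v ∃t ∃y ∃u (¬K(v) ∨ ¬K(t) ∨ K(u) ∨ ¬R(y))
The prefix is ∀v ∃t ∃y ∃u: 1 universal, 3 existential.

3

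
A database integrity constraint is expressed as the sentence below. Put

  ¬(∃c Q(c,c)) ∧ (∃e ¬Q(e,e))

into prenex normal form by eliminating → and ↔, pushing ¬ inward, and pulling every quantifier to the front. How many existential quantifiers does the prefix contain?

1

Move each ¬ inward, flipping quantifiers it crosses:
  (∀c ¬Q(c,c)) ∧ (∃e ¬Q(e,e))
All bound variables are already distinct, so no renaming is needed.
Extract every quantifier outward, since the variables are now distinct and don't occur free across branches:
  ∀c ∃e (¬Q(c,c) ∧ ¬Q(e,e))
The prefix is ∀c ∃e: 1 universal, 1 existential.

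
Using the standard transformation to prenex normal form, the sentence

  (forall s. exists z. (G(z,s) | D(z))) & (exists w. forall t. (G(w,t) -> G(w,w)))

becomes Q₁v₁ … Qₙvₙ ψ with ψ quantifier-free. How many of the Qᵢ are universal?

2

Rewrite implications/biconditionals: A → B as ¬A ∨ B.
  (forall s. exists z. (G(z,s) | D(z))) & (exists w. forall t. (~G(w,t) | G(w,w)))
All bound variables are already distinct, so no renaming is needed.
Pull the quantifiers to the front (each side's bound variable is not free in the other side):
  forall s. exists z. exists w. forall t. ((G(z,s) | D(z)) & (~G(w,t) | G(w,w)))
The prefix is forall s exists z exists w forall t: 2 universal, 2 existential.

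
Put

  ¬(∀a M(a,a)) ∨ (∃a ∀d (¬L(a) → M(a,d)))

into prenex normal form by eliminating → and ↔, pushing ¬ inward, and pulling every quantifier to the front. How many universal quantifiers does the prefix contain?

Rewrite implications/biconditionals: A → B as ¬A ∨ B.
  ¬(∀a M(a,a)) ∨ (∃a ∀d (¬¬L(a) ∨ M(a,d)))
Move each ¬ inward, flipping quantifiers it crosses:
  (∃a ¬M(a,a)) ∨ (∃a ∀d (L(a) ∨ M(a,d)))
Rename bound variables to avoid capture: a↦s.
  (∃a ¬M(a,a)) ∨ (∃s ∀d (L(s) ∨ M(s,d)))
Pull the quantifiers to the front (each side's bound variable is not free in the other side):
  ∃a ∃s ∀d (¬M(a,a) ∨ L(s) ∨ M(s,d))
The prefix is ∃a ∃s ∀d: 1 universal, 2 existential.

1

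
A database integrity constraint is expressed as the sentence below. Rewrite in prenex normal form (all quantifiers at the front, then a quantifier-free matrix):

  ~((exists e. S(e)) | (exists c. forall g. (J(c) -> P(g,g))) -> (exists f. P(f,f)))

Rewrite implications/biconditionals: A → B as ¬A ∨ B.
  ~(~((exists e. S(e)) | (exists c. forall g. (~J(c) | P(g,g)))) | (exists f. P(f,f)))
Push ¬ through the quantifiers and connectives to reach negation normal form:
  ((exists e. S(e)) | (exists c. forall g. (~J(c) | P(g,g)))) & (forall f. ~P(f,f))
Finally move all quantifiers to the prefix:
  exists e. exists c. forall g. forall f. ((S(e) | ~J(c) | P(g,g)) & ~P(f,f))

exists e. exists c. forall g. forall f. ((S(e) | ~J(c) | P(g,g)) & ~P(f,f))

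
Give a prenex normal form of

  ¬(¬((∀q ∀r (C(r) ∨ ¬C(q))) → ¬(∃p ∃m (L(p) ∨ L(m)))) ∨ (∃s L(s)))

Rewrite implications/biconditionals: A → B as ¬A ∨ B.
  ¬(¬(¬(∀q ∀r (C(r) ∨ ¬C(q))) ∨ ¬(∃p ∃m (L(p) ∨ L(m)))) ∨ (∃s L(s)))
Drive negations inward (¬∀x A ≡ ∃x ¬A, ¬∃x A ≡ ∀x ¬A, De Morgan for ∧/∨):
  ((∃q ∃r (¬C(r) ∧ C(q))) ∨ (∀p ∀m (¬L(p) ∧ ¬L(m)))) ∧ (∀s ¬L(s))
All bound variables are already distinct, so no renaming is needed.
Finally move all quantifiers to the prefix:
  ∃q ∃r ∀p ∀m ∀s ((¬C(r) ∧ C(q) ∨ ¬L(p) ∧ ¬L(m)) ∧ ¬L(s))

∃q ∃r ∀p ∀m ∀s ((¬C(r) ∧ C(q) ∨ ¬L(p) ∧ ¬L(m)) ∧ ¬L(s))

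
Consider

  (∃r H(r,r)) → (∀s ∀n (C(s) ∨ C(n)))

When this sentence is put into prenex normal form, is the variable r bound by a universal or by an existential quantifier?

First replace A → B with ¬A ∨ B.
  ¬(∃r H(r,r)) ∨ (∀s ∀n (C(s) ∨ C(n)))
Drive negations inward (¬∀x A ≡ ∃x ¬A, ¬∃x A ≡ ∀x ¬A, De Morgan for ∧/∨):
  (∀r ¬H(r,r)) ∨ (∀s ∀n (C(s) ∨ C(n)))
All bound variables are already distinct, so no renaming is needed.
Extract every quantifier outward, since the variables are now distinct and don't occur free across branches:
  ∀r ∀s ∀n (¬H(r,r) ∨ C(s) ∨ C(n))
The quantifier ∃r sits under an odd number of negations (counting the antecedent side of each →), so it flips to ∀r.

universal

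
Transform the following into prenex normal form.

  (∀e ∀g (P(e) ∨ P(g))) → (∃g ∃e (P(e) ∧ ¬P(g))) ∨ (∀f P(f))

∃e ∃g ∃q ∃z ∀f (¬P(e) ∧ ¬P(g) ∨ P(z) ∧ ¬P(q) ∨ P(f))

Eliminate → and ↔ using ¬ and ∨.
  ¬(∀e ∀g (P(e) ∨ P(g))) ∨ (∃g ∃e (P(e) ∧ ¬P(g))) ∨ (∀f P(f))
Drive negations inward (¬∀x A ≡ ∃x ¬A, ¬∃x A ≡ ∀x ¬A, De Morgan for ∧/∨):
  (∃e ∃g (¬P(e) ∧ ¬P(g))) ∨ (∃g ∃e (P(e) ∧ ¬P(g))) ∨ (∀f P(f))
Give each quantifier a distinct variable: g↦q, e↦z.
  (∃e ∃g (¬P(e) ∧ ¬P(g))) ∨ (∃q ∃z (P(z) ∧ ¬P(q))) ∨ (∀f P(f))
Finally move all quantifiers to the prefix:
  ∃e ∃g ∃q ∃z ∀f (¬P(e) ∧ ¬P(g) ∨ P(z) ∧ ¬P(q) ∨ P(f))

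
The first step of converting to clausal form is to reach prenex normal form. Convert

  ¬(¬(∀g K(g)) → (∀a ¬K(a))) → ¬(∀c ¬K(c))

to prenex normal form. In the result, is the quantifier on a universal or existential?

universal

Rewrite implications/biconditionals: A → B as ¬A ∨ B.
  ¬¬(¬¬(∀g K(g)) ∨ (∀a ¬K(a))) ∨ ¬(∀c ¬K(c))
Move each ¬ inward, flipping quantifiers it crosses:
  (∀g K(g)) ∨ (∀a ¬K(a)) ∨ (∃c K(c))
Pull the quantifiers to the front (each side's bound variable is not free in the other side):
  ∀g ∀a ∃c (K(g) ∨ ¬K(a) ∨ K(c))
The quantifier ∀a sits under an even number of negations (counting the antecedent side of each →), so it remains universal.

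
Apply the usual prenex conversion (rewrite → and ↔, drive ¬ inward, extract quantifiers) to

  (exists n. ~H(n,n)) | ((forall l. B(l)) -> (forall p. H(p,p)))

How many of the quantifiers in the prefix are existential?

Eliminate → and ↔ using ¬ and ∨.
  (exists n. ~H(n,n)) | ~(forall l. B(l)) | (forall p. H(p,p))
Push ¬ through the quantifiers and connectives to reach negation normal form:
  (exists n. ~H(n,n)) | (exists l. ~B(l)) | (forall p. H(p,p))
All bound variables are already distinct, so no renaming is needed.
Finally move all quantifiers to the prefix:
  exists n. exists l. forall p. (~H(n,n) | ~B(l) | H(p,p))
The prefix is exists n exists l forall p: 1 universal, 2 existential.

2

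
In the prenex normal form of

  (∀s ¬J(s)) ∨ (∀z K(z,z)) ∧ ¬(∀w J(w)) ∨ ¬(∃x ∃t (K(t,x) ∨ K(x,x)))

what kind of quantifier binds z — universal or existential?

Move each ¬ inward, flipping quantifiers it crosses:
  (∀s ¬J(s)) ∨ (∀z K(z,z)) ∧ (∃w ¬J(w)) ∨ (∀x ∀t (¬K(t,x) ∧ ¬K(x,x)))
All bound variables are already distinct, so no renaming is needed.
Pull the quantifiers to the front (each side's bound variable is not free in the other side):
  ∀s ∀z ∃w ∀x ∀t (¬J(s) ∨ K(z,z) ∧ ¬J(w) ∨ ¬K(t,x) ∧ ¬K(x,x))
The quantifier ∀z sits under an even number of negations, so it remains universal.

universal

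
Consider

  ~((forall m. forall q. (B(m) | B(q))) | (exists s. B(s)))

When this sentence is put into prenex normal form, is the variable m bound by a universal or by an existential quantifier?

existential

Drive negations inward (¬∀x A ≡ ∃x ¬A, ¬∃x A ≡ ∀x ¬A, De Morgan for ∧/∨):
  (exists m. exists q. (~B(m) & ~B(q))) & (forall s. ~B(s))
Extract every quantifier outward, since the variables are now distinct and don't occur free across branches:
  exists m. exists q. forall s. (~B(m) & ~B(q) & ~B(s))
The quantifier forall m sits under an odd number of negations, so it flips to exists m.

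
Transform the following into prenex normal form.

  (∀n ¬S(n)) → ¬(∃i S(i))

∃n ∀i (S(n) ∨ ¬S(i))

Rewrite implications/biconditionals: A → B as ¬A ∨ B.
  ¬(∀n ¬S(n)) ∨ ¬(∃i S(i))
Move each ¬ inward, flipping quantifiers it crosses:
  (∃n S(n)) ∨ (∀i ¬S(i))
All bound variables are already distinct, so no renaming is needed.
Extract every quantifier outward, since the variables are now distinct and don't occur free across branches:
  ∃n ∀i (S(n) ∨ ¬S(i))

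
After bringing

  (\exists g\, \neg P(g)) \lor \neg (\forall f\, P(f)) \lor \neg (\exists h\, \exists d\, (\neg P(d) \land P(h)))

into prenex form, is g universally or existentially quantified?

existential

Drive negations inward (¬∀x A ≡ ∃x ¬A, ¬∃x A ≡ ∀x ¬A, De Morgan for ∧/∨):
  (\exists g\, \neg P(g)) \lor (\exists f\, \neg P(f)) \lor (\forall h\, \forall d\, (P(d) \lor \neg P(h)))
All bound variables are already distinct, so no renaming is needed.
Extract every quantifier outward, since the variables are now distinct and don't occur free across branches:
  \exists g\, \exists f\, \forall h\, \forall d\, (\neg P(g) \lor \neg P(f) \lor P(d) \lor \neg P(h))
The quantifier \exists g sits under an even number of negations, so it remains existential.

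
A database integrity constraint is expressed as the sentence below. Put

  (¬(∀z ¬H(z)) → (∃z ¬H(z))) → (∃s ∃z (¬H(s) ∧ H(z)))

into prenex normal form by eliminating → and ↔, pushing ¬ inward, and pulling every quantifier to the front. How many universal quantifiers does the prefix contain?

Eliminate → and ↔ using ¬ and ∨.
  ¬(¬¬(∀z ¬H(z)) ∨ (∃z ¬H(z))) ∨ (∃s ∃z (¬H(s) ∧ H(z)))
Push ¬ through the quantifiers and connectives to reach negation normal form:
  (∃z H(z)) ∧ (∀z H(z)) ∨ (∃s ∃z (¬H(s) ∧ H(z)))
Standardize variables apart so no two quantifiers bind the same name: z↦u, z↦v.
  (∃z H(z)) ∧ (∀u H(u)) ∨ (∃s ∃v (¬H(s) ∧ H(v)))
Extract every quantifier outward, since the variables are now distinct and don't occur free across branches:
  ∃z ∀u ∃s ∃v (H(z) ∧ H(u) ∨ ¬H(s) ∧ H(v))
The prefix is ∃z ∀u ∃s ∃v: 1 universal, 3 existential.

1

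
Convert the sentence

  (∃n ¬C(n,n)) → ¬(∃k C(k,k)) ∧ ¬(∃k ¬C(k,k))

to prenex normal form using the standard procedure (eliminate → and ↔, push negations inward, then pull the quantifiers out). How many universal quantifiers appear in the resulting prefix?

Rewrite implications/biconditionals: A → B as ¬A ∨ B.
  ¬(∃n ¬C(n,n)) ∨ ¬(∃k C(k,k)) ∧ ¬(∃k ¬C(k,k))
Move each ¬ inward, flipping quantifiers it crosses:
  (∀n C(n,n)) ∨ (∀k ¬C(k,k)) ∧ (∀k C(k,k))
Give each quantifier a distinct variable: k↦v1.
  (∀n C(n,n)) ∨ (∀k ¬C(k,k)) ∧ (∀v1 C(v1,v1))
Finally move all quantifiers to the prefix:
  ∀n ∀k ∀v1 (C(n,n) ∨ ¬C(k,k) ∧ C(v1,v1))
The prefix is ∀n ∀k ∀v1: 3 universal, 0 existential.

3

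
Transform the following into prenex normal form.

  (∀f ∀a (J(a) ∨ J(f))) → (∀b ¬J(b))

∃f ∃a ∀b (¬J(a) ∧ ¬J(f) ∨ ¬J(b))

Eliminate → and ↔ using ¬ and ∨.
  ¬(∀f ∀a (J(a) ∨ J(f))) ∨ (∀b ¬J(b))
Push ¬ through the quantifiers and connectives to reach negation normal form:
  (∃f ∃a (¬J(a) ∧ ¬J(f))) ∨ (∀b ¬J(b))
All bound variables are already distinct, so no renaming is needed.
Finally move all quantifiers to the prefix:
  ∃f ∃a ∀b (¬J(a) ∧ ¬J(f) ∨ ¬J(b))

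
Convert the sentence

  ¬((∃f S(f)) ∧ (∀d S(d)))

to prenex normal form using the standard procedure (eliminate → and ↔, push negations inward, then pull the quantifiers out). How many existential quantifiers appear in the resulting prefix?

1

Drive negations inward (¬∀x A ≡ ∃x ¬A, ¬∃x A ≡ ∀x ¬A, De Morgan for ∧/∨):
  (∀f ¬S(f)) ∨ (∃d ¬S(d))
Pull the quantifiers to the front (each side's bound variable is not free in the other side):
  ∀f ∃d (¬S(f) ∨ ¬S(d))
The prefix is ∀f ∃d: 1 universal, 1 existential.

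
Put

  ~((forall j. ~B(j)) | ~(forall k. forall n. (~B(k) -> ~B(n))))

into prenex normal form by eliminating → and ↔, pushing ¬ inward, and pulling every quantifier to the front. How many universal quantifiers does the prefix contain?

Rewrite implications/biconditionals: A → B as ¬A ∨ B.
  ~((forall j. ~B(j)) | ~(forall k. forall n. (~~B(k) | ~B(n))))
Push ¬ through the quantifiers and connectives to reach negation normal form:
  (exists j. B(j)) & (forall k. forall n. (B(k) | ~B(n)))
All bound variables are already distinct, so no renaming is needed.
Finally move all quantifiers to the prefix:
  exists j. forall k. forall n. (B(j) & (B(k) | ~B(n)))
The prefix is exists j forall k forall n: 2 universal, 1 existential.

2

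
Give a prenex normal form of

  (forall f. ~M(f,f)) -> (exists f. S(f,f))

Eliminate → and ↔ using ¬ and ∨.
  ~(forall f. ~M(f,f)) | (exists f. S(f,f))
Move each ¬ inward, flipping quantifiers it crosses:
  (exists f. M(f,f)) | (exists f. S(f,f))
Rename bound variables to avoid capture: f↦c.
  (exists f. M(f,f)) | (exists c. S(c,c))
Pull the quantifiers to the front (each side's bound variable is not free in the other side):
  exists f. exists c. (M(f,f) | S(c,c))

exists f. exists c. (M(f,f) | S(c,c))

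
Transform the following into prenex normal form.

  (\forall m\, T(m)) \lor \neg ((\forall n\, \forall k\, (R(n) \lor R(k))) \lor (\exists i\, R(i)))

Push ¬ through the quantifiers and connectives to reach negation normal form:
  (\forall m\, T(m)) \lor (\exists n\, \exists k\, (\neg R(n) \land \neg R(k))) \land (\forall i\, \neg R(i))
Extract every quantifier outward, since the variables are now distinct and don't occur free across branches:
  \forall m\, \exists n\, \exists k\, \forall i\, (T(m) \lor \neg R(n) \land \neg R(k) \land \neg R(i))

\forall m\, \exists n\, \exists k\, \forall i\, (T(m) \lor \neg R(n) \land \neg R(k) \land \neg R(i))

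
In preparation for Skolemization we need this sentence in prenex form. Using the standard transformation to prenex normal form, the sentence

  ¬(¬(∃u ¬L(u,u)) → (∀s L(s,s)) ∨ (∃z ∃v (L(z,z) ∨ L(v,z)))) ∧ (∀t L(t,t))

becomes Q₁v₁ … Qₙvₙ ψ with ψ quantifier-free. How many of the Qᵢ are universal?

4

Eliminate → and ↔ using ¬ and ∨.
  ¬(¬¬(∃u ¬L(u,u)) ∨ (∀s L(s,s)) ∨ (∃z ∃v (L(z,z) ∨ L(v,z)))) ∧ (∀t L(t,t))
Drive negations inward (¬∀x A ≡ ∃x ¬A, ¬∃x A ≡ ∀x ¬A, De Morgan for ∧/∨):
  (∀u L(u,u)) ∧ (∃s ¬L(s,s)) ∧ (∀z ∀v (¬L(z,z) ∧ ¬L(v,z))) ∧ (∀t L(t,t))
All bound variables are already distinct, so no renaming is needed.
Finally move all quantifiers to the prefix:
  ∀u ∃s ∀z ∀v ∀t (L(u,u) ∧ ¬L(s,s) ∧ ¬L(z,z) ∧ ¬L(v,z) ∧ L(t,t))
The prefix is ∀u ∃s ∀z ∀v ∀t: 4 universal, 1 existential.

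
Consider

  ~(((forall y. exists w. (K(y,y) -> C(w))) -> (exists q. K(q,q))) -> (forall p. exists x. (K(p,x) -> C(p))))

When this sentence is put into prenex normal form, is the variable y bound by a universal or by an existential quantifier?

existential

Eliminate → and ↔ using ¬ and ∨.
  ~(~(~(forall y. exists w. (~K(y,y) | C(w))) | (exists q. K(q,q))) | (forall p. exists x. (~K(p,x) | C(p))))
Push ¬ through the quantifiers and connectives to reach negation normal form:
  ((exists y. forall w. (K(y,y) & ~C(w))) | (exists q. K(q,q))) & (exists p. forall x. (K(p,x) & ~C(p)))
Extract every quantifier outward, since the variables are now distinct and don't occur free across branches:
  exists y. forall w. exists q. exists p. forall x. ((K(y,y) & ~C(w) | K(q,q)) & K(p,x) & ~C(p))
The quantifier forall y sits under an odd number of negations (counting the antecedent side of each →), so it flips to exists y.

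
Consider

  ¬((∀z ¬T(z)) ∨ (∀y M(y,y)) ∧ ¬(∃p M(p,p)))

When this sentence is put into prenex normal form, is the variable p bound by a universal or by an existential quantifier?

Push ¬ through the quantifiers and connectives to reach negation normal form:
  (∃z T(z)) ∧ ((∃y ¬M(y,y)) ∨ (∃p M(p,p)))
All bound variables are already distinct, so no renaming is needed.
Pull the quantifiers to the front (each side's bound variable is not free in the other side):
  ∃z ∃y ∃p (T(z) ∧ (¬M(y,y) ∨ M(p,p)))
The quantifier ∃p sits under an even number of negations, so it remains existential.

existential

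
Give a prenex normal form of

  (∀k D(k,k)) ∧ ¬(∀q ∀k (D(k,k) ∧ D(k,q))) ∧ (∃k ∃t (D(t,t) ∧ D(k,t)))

∀k ∃q ∃a ∃p ∃t (D(k,k) ∧ (¬D(a,a) ∨ ¬D(a,q)) ∧ D(t,t) ∧ D(p,t))

Push ¬ through the quantifiers and connectives to reach negation normal form:
  (∀k D(k,k)) ∧ (∃q ∃k (¬D(k,k) ∨ ¬D(k,q))) ∧ (∃k ∃t (D(t,t) ∧ D(k,t)))
Give each quantifier a distinct variable: k↦a, k↦p.
  (∀k D(k,k)) ∧ (∃q ∃a (¬D(a,a) ∨ ¬D(a,q))) ∧ (∃p ∃t (D(t,t) ∧ D(p,t)))
Finally move all quantifiers to the prefix:
  ∀k ∃q ∃a ∃p ∃t (D(k,k) ∧ (¬D(a,a) ∨ ¬D(a,q)) ∧ D(t,t) ∧ D(p,t))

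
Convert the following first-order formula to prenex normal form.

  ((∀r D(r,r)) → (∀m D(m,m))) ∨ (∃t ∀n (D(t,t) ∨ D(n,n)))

∃r ∀m ∃t ∀n (¬D(r,r) ∨ D(m,m) ∨ D(t,t) ∨ D(n,n))

First replace A → B with ¬A ∨ B.
  ¬(∀r D(r,r)) ∨ (∀m D(m,m)) ∨ (∃t ∀n (D(t,t) ∨ D(n,n)))
Push ¬ through the quantifiers and connectives to reach negation normal form:
  (∃r ¬D(r,r)) ∨ (∀m D(m,m)) ∨ (∃t ∀n (D(t,t) ∨ D(n,n)))
All bound variables are already distinct, so no renaming is needed.
Finally move all quantifiers to the prefix:
  ∃r ∀m ∃t ∀n (¬D(r,r) ∨ D(m,m) ∨ D(t,t) ∨ D(n,n))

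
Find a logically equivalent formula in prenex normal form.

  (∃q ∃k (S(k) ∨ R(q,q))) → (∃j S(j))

∀q ∀k ∃j (¬S(k) ∧ ¬R(q,q) ∨ S(j))

Eliminate → and ↔ using ¬ and ∨.
  ¬(∃q ∃k (S(k) ∨ R(q,q))) ∨ (∃j S(j))
Drive negations inward (¬∀x A ≡ ∃x ¬A, ¬∃x A ≡ ∀x ¬A, De Morgan for ∧/∨):
  (∀q ∀k (¬S(k) ∧ ¬R(q,q))) ∨ (∃j S(j))
Pull the quantifiers to the front (each side's bound variable is not free in the other side):
  ∀q ∀k ∃j (¬S(k) ∧ ¬R(q,q) ∨ S(j))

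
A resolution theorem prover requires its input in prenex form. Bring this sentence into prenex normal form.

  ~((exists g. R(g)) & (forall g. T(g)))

Drive negations inward (¬∀x A ≡ ∃x ¬A, ¬∃x A ≡ ∀x ¬A, De Morgan for ∧/∨):
  (forall g. ~R(g)) | (exists g. ~T(g))
Standardize variables apart so no two quantifiers bind the same name: g↦z1.
  (forall g. ~R(g)) | (exists z1. ~T(z1))
Pull the quantifiers to the front (each side's bound variable is not free in the other side):
  forall g. exists z1. (~R(g) | ~T(z1))

forall g. exists z1. (~R(g) | ~T(z1))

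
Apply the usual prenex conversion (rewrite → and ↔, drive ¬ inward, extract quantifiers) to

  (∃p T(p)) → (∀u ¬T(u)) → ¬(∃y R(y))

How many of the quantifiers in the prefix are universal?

First replace A → B with ¬A ∨ B.
  ¬(∃p T(p)) ∨ ¬(∀u ¬T(u)) ∨ ¬(∃y R(y))
Drive negations inward (¬∀x A ≡ ∃x ¬A, ¬∃x A ≡ ∀x ¬A, De Morgan for ∧/∨):
  (∀p ¬T(p)) ∨ (∃u T(u)) ∨ (∀y ¬R(y))
Pull the quantifiers to the front (each side's bound variable is not free in the other side):
  ∀p ∃u ∀y (¬T(p) ∨ T(u) ∨ ¬R(y))
The prefix is ∀p ∃u ∀y: 2 universal, 1 existential.

2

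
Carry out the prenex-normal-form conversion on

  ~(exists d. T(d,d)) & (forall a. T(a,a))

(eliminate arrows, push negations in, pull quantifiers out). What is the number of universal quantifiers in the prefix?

2

Drive negations inward (¬∀x A ≡ ∃x ¬A, ¬∃x A ≡ ∀x ¬A, De Morgan for ∧/∨):
  (forall d. ~T(d,d)) & (forall a. T(a,a))
All bound variables are already distinct, so no renaming is needed.
Pull the quantifiers to the front (each side's bound variable is not free in the other side):
  forall d. forall a. (~T(d,d) & T(a,a))
The prefix is forall d forall a: 2 universal, 0 existential.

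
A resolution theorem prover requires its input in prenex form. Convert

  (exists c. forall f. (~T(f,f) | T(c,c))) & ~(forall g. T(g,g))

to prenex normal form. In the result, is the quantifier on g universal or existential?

Move each ¬ inward, flipping quantifiers it crosses:
  (exists c. forall f. (~T(f,f) | T(c,c))) & (exists g. ~T(g,g))
All bound variables are already distinct, so no renaming is needed.
Pull the quantifiers to the front (each side's bound variable is not free in the other side):
  exists c. forall f. exists g. ((~T(f,f) | T(c,c)) & ~T(g,g))
The quantifier forall g sits under an odd number of negations, so it flips to exists g.

existential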